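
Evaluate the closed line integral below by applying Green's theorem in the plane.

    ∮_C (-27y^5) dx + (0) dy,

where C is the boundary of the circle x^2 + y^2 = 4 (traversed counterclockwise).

Green's theorem converts the closed line integral into a double integral over the enclosed region D:

    ∮_C P dx + Q dy = ∬_D (∂Q/∂x - ∂P/∂y) dA.

Here P = -27y^5, Q = 0, so

    ∂Q/∂x = 0,    ∂P/∂y = -135y^4,
    ∂Q/∂x - ∂P/∂y = 135y^4.

D is the region x^2 + y^2 ≤ 4. Evaluating the double integral:

In polar coordinates (x = r cos θ, y = r sin θ, dA = r dr dθ) the integrand becomes 135r^4sin(θ)^4, so

    ∬_D (135y^4) dA = ∫_0^{2π} ∫_0^{2} (135r^4sin(θ)^4) · r dr dθ.

Inner (r from 0 to 2): 1440sin(θ)^4.
Outer (θ from 0 to 2π): 1080π.

Therefore ∮_C P dx + Q dy = 1080π.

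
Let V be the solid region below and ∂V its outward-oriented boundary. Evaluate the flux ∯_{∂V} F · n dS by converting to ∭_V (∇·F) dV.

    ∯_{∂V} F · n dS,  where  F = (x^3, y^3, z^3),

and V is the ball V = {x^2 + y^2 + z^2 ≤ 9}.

By the divergence theorem,

    ∯_{∂V} F · n dS = ∭_V (∇ · F) dV.

Compute the divergence:
    ∇ · F = ∂F_x/∂x + ∂F_y/∂y + ∂F_z/∂z = 3x^2 + 3y^2 + 3z^2.

In spherical coordinates, x = ρ sin(φ) cos(θ), y = ρ sin(φ) sin(θ), z = ρ cos(φ), dV = ρ^2 sin(φ) dρ dφ dθ, with 0 ≤ ρ ≤ 3, 0 ≤ φ ≤ π, 0 ≤ θ ≤ 2π.

The integrand, after substitution and multiplying by the volume element, becomes (3ρ^2) · ρ^2 sin(φ), so

    ∭_V (∇·F) dV = ∫_0^{2π} ∫_0^{π} ∫_0^{3} (3ρ^2) · ρ^2 sin(φ) dρ dφ dθ.

Inner (ρ from 0 to 3): 729sin(φ)/5.
Middle (φ from 0 to π): 1458/5.
Outer (θ from 0 to 2π): 2916π/5.

Therefore ∯_{∂V} F · n dS = 2916π/5.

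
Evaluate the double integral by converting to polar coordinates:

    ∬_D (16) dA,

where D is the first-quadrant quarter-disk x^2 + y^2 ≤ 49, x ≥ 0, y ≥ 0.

The region D is 0 ≤ r ≤ 7, 0 ≤ θ ≤ π/2 in polar coordinates, where x = r cos(θ), y = r sin(θ), and dA = r dr dθ.

Under the substitution, the integrand becomes 16, so

    ∬_D (16) dA = ∫_{0}^{π/2} ∫_{0}^{7} (16) · r dr dθ.

Inner integral (in r): ∫_{0}^{7} (16) · r dr = 392.

Outer integral (in θ): ∫_{0}^{π/2} (392) dθ = 196π.

Therefore ∬_D (16) dA = 196π.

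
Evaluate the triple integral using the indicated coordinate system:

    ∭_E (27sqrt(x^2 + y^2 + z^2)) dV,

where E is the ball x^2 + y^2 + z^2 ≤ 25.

In spherical coordinates, x = ρ sin(φ) cos(θ), y = ρ sin(φ) sin(θ), z = ρ cos(φ), and dV = ρ^2 sin(φ) dρ dφ dθ.

The integrand becomes 27ρ, so

    ∭_E (27sqrt(x^2 + y^2 + z^2)) dV = ∫_{0}^{2π} ∫_{0}^{π} ∫_{0}^{5} (27ρ) · ρ^2 sin(φ) dρ dφ dθ.

Inner (ρ): 16875sin(φ)/4.
Middle (φ): 16875/2.
Outer (θ): 16875π.

Therefore the triple integral equals 16875π.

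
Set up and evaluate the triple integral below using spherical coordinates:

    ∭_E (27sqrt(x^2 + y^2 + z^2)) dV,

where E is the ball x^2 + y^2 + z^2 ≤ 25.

In spherical coordinates, x = ρ sin(φ) cos(θ), y = ρ sin(φ) sin(θ), z = ρ cos(φ), and dV = ρ^2 sin(φ) dρ dφ dθ.

The integrand becomes 27ρ, so

    ∭_E (27sqrt(x^2 + y^2 + z^2)) dV = ∫_{0}^{2π} ∫_{0}^{π} ∫_{0}^{5} (27ρ) · ρ^2 sin(φ) dρ dφ dθ.

Inner (ρ): 16875sin(φ)/4.
Middle (φ): 16875/2.
Outer (θ): 16875π.

Therefore the triple integral equals 16875π.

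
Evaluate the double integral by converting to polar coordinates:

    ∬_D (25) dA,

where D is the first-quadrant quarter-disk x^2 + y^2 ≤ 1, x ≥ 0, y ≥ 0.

The region D is 0 ≤ r ≤ 1, 0 ≤ θ ≤ π/2 in polar coordinates, where x = r cos(θ), y = r sin(θ), and dA = r dr dθ.

Under the substitution, the integrand becomes 25, so

    ∬_D (25) dA = ∫_{0}^{π/2} ∫_{0}^{1} (25) · r dr dθ.

Inner integral (in r): ∫_{0}^{1} (25) · r dr = 25/2.

Outer integral (in θ): ∫_{0}^{π/2} (25/2) dθ = 25π/4.

Therefore ∬_D (25) dA = 25π/4.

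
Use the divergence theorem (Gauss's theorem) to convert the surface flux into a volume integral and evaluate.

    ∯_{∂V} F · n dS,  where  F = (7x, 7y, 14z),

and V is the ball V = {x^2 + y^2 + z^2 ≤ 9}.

By the divergence theorem,

    ∯_{∂V} F · n dS = ∭_V (∇ · F) dV.

Compute the divergence:
    ∇ · F = ∂F_x/∂x + ∂F_y/∂y + ∂F_z/∂z = 7 + 7 + 14 = 28.

In spherical coordinates, x = ρ sin(φ) cos(θ), y = ρ sin(φ) sin(θ), z = ρ cos(φ), dV = ρ^2 sin(φ) dρ dφ dθ, with 0 ≤ ρ ≤ 3, 0 ≤ φ ≤ π, 0 ≤ θ ≤ 2π.

The integrand, after substitution and multiplying by the volume element, becomes (28) · ρ^2 sin(φ), so

    ∭_V (∇·F) dV = ∫_0^{2π} ∫_0^{π} ∫_0^{3} (28) · ρ^2 sin(φ) dρ dφ dθ.

Inner (ρ from 0 to 3): 252sin(φ).
Middle (φ from 0 to π): 504.
Outer (θ from 0 to 2π): 1008π.

Therefore ∯_{∂V} F · n dS = 1008π.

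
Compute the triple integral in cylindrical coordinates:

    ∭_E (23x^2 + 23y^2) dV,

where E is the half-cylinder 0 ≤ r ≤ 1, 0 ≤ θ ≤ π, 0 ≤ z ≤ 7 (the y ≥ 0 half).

In cylindrical coordinates, x = r cos(θ), y = r sin(θ), z = z, and dV = r dr dθ dz.

The integrand becomes 23r^2, so

    ∭_E (23x^2 + 23y^2) dV = ∫_{0}^{π} ∫_{0}^{1} ∫_{0}^{7} (23r^2) · r dz dr dθ.

Inner (z): 161r^3.
Middle (r from 0 to 1): 161/4.
Outer (θ): 161π/4.

Therefore the triple integral equals 161π/4.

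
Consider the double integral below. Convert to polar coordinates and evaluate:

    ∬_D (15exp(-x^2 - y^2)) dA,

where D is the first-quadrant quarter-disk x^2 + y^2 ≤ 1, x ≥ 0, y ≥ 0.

The region D is 0 ≤ r ≤ 1, 0 ≤ θ ≤ π/2 in polar coordinates, where x = r cos(θ), y = r sin(θ), and dA = r dr dθ.

Under the substitution, the integrand becomes 15exp(-r^2), so

    ∬_D (15exp(-x^2 - y^2)) dA = ∫_{0}^{π/2} ∫_{0}^{1} (15exp(-r^2)) · r dr dθ.

Inner integral (in r): ∫_{0}^{1} (15exp(-r^2)) · r dr = 15/2 - 15exp(-1)/2.

Outer integral (in θ): ∫_{0}^{π/2} (15/2 - 15exp(-1)/2) dθ = -15π (1 - e)exp(-1)/4.

Therefore ∬_D (15exp(-x^2 - y^2)) dA = -15π (1 - e)exp(-1)/4.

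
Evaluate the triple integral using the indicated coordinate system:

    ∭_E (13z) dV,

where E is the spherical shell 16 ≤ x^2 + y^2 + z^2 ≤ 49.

In spherical coordinates, x = ρ sin(φ) cos(θ), y = ρ sin(φ) sin(θ), z = ρ cos(φ), and dV = ρ^2 sin(φ) dρ dφ dθ.

The integrand becomes 13ρ cos(φ), so

    ∭_E (13z) dV = ∫_{0}^{2π} ∫_{0}^{π} ∫_{4}^{7} (13ρ cos(φ)) · ρ^2 sin(φ) dρ dφ dθ.

Inner (ρ): 27885sin(2φ)/8.
Middle (φ): 0.
Outer (θ): 0.

Therefore the triple integral equals 0.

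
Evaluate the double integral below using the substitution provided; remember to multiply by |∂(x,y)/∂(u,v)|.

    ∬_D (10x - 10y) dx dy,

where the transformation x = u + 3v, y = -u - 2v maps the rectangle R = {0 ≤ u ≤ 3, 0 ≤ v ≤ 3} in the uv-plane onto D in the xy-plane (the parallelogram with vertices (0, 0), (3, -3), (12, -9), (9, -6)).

Compute the Jacobian determinant of (x, y) with respect to (u, v):

    ∂(x,y)/∂(u,v) = | 1  3 | = (1)(-2) - (3)(-1) = 1.
                   | -1  -2 |

Its absolute value is |J| = 1 (the area scaling factor).

Substituting x = u + 3v, y = -u - 2v into the integrand,

    10x - 10y → 20u + 50v,

so the integral becomes

    ∬_R (20u + 50v) · |J| du dv = ∫_0^3 ∫_0^3 (20u + 50v) dv du.

Inner (v): 60u + 225.
Outer (u): 945.

Therefore ∬_D (10x - 10y) dx dy = 945.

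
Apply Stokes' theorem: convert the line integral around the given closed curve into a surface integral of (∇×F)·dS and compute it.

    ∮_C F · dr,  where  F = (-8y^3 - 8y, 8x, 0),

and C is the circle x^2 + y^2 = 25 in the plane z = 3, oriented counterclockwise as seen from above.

Let S be the flat disk x^2 + y^2 ≤ 25 in the plane z = 3, with upward unit normal n̂ = ẑ. By Stokes' theorem,

    ∮_C F · dr = ∬_S (∇ × F) · n̂ dS = ∬_D (curl F)_z dA,

where D is the disk x^2 + y^2 ≤ 25.

Compute the curl of F = (-8y^3 - 8y, 8x, 0):
    (∇ × F)_x = ∂F_z/∂y - ∂F_y/∂z = 0,
    (∇ × F)_y = ∂F_x/∂z - ∂F_z/∂x = 0,
    (∇ × F)_z = ∂F_y/∂x - ∂F_x/∂y = 24y^2 + 16.

On z = 3, (curl F)_z = 24y^2 + 16.

Convert to polar (x = r cos θ, y = r sin θ, dA = r dr dθ); the integrand becomes 24r^2sin(θ)^2 + 16, so

    ∬_D (curl F)_z dA = ∫_0^{2π} ∫_0^{5} (24r^2sin(θ)^2 + 16) · r dr dθ.

Inner (r from 0 to 5): 3750sin(θ)^2 + 200.
Outer (θ from 0 to 2π): 4150π.

Therefore ∮_C F · dr = 4150π.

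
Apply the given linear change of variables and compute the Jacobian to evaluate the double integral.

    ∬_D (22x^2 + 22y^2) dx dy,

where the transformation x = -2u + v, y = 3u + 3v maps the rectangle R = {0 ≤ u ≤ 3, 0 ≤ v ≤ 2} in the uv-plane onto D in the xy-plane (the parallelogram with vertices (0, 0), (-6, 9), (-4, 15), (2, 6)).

Compute the Jacobian determinant of (x, y) with respect to (u, v):

    ∂(x,y)/∂(u,v) = | -2  1 | = (-2)(3) - (1)(3) = -9.
                   | 3  3 |

Its absolute value is |J| = 9 (the area scaling factor).

Substituting x = -2u + v, y = 3u + 3v into the integrand,

    22x^2 + 22y^2 → 286u^2 + 308u v + 220v^2,

so the integral becomes

    ∬_R (286u^2 + 308u v + 220v^2) · |J| du dv = ∫_0^3 ∫_0^2 (2574u^2 + 2772u v + 1980v^2) dv du.

Inner (v): 5148u^2 + 5544u + 5280.
Outer (u): 87120.

Therefore ∬_D (22x^2 + 22y^2) dx dy = 87120.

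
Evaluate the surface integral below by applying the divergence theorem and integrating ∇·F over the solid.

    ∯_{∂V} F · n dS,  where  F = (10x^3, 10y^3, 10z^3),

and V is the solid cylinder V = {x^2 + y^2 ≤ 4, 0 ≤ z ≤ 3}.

By the divergence theorem,

    ∯_{∂V} F · n dS = ∭_V (∇ · F) dV.

Compute the divergence:
    ∇ · F = ∂F_x/∂x + ∂F_y/∂y + ∂F_z/∂z = 30x^2 + 30y^2 + 30z^2.

In cylindrical coordinates, x = r cos(θ), y = r sin(θ), z = z, dV = r dr dθ dz, with 0 ≤ r ≤ 2, 0 ≤ θ ≤ 2π, 0 ≤ z ≤ 3.

The integrand, after substitution and multiplying by the volume element, becomes (30r^2 + 30z^2) · r, so

    ∭_V (∇·F) dV = ∫_0^{2π} ∫_0^{2} ∫_0^{3} (30r^2 + 30z^2) · r dz dr dθ.

Inner (z from 0 to 3): 90r (r^2 + 3).
Middle (r from 0 to 2): 900.
Outer (θ from 0 to 2π): 1800π.

Therefore ∯_{∂V} F · n dS = 1800π.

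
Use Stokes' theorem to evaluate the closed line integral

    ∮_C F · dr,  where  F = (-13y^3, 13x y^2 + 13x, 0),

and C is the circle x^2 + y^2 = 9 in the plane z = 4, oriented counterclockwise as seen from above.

Let S be the flat disk x^2 + y^2 ≤ 9 in the plane z = 4, with upward unit normal n̂ = ẑ. By Stokes' theorem,

    ∮_C F · dr = ∬_S (∇ × F) · n̂ dS = ∬_D (curl F)_z dA,

where D is the disk x^2 + y^2 ≤ 9.

Compute the curl of F = (-13y^3, 13x y^2 + 13x, 0):
    (∇ × F)_x = ∂F_z/∂y - ∂F_y/∂z = 0,
    (∇ × F)_y = ∂F_x/∂z - ∂F_z/∂x = 0,
    (∇ × F)_z = ∂F_y/∂x - ∂F_x/∂y = 52y^2 + 13.

On z = 4, (curl F)_z = 52y^2 + 13.

Convert to polar (x = r cos θ, y = r sin θ, dA = r dr dθ); the integrand becomes 52r^2sin(θ)^2 + 13, so

    ∬_D (curl F)_z dA = ∫_0^{2π} ∫_0^{3} (52r^2sin(θ)^2 + 13) · r dr dθ.

Inner (r from 0 to 3): 1053sin(θ)^2 + 117/2.
Outer (θ from 0 to 2π): 1170π.

Therefore ∮_C F · dr = 1170π.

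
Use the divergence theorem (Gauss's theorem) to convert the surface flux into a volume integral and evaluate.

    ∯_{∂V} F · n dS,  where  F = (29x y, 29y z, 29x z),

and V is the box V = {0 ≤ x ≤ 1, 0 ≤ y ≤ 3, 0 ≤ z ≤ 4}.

By the divergence theorem,

    ∯_{∂V} F · n dS = ∭_V (∇ · F) dV.

Compute the divergence:
    ∇ · F = ∂F_x/∂x + ∂F_y/∂y + ∂F_z/∂z = 29y + 29z + 29x = 29x + 29y + 29z.

V is a rectangular box, so dV = dx dy dz with 0 ≤ x ≤ 1, 0 ≤ y ≤ 3, 0 ≤ z ≤ 4.

Integrate (29x + 29y + 29z) over V as an iterated integral:

    ∭_V (∇·F) dV = ∫_0^{1} ∫_0^{3} ∫_0^{4} (29x + 29y + 29z) dz dy dx.

Inner (z from 0 to 4): 116x + 116y + 232.
Middle (y from 0 to 3): 348x + 1218.
Outer (x from 0 to 1): 1392.

Therefore ∯_{∂V} F · n dS = 1392.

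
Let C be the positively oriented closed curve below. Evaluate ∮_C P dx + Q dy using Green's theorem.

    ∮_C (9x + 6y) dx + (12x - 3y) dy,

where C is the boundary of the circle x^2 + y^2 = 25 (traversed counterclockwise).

Green's theorem converts the closed line integral into a double integral over the enclosed region D:

    ∮_C P dx + Q dy = ∬_D (∂Q/∂x - ∂P/∂y) dA.

Here P = 9x + 6y, Q = 12x - 3y, so

    ∂Q/∂x = 12,    ∂P/∂y = 6,
    ∂Q/∂x - ∂P/∂y = 6.

D is the region x^2 + y^2 ≤ 25. Evaluating the double integral:

In polar coordinates (x = r cos θ, y = r sin θ, dA = r dr dθ) the integrand becomes 6, so

    ∬_D (6) dA = ∫_0^{2π} ∫_0^{5} (6) · r dr dθ.

Inner (r from 0 to 5): 75.
Outer (θ from 0 to 2π): 150π.

Therefore ∮_C P dx + Q dy = 150π.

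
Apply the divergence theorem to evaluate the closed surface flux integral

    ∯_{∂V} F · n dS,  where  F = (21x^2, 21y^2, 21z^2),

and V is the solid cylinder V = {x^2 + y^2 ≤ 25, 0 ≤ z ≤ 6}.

By the divergence theorem,

    ∯_{∂V} F · n dS = ∭_V (∇ · F) dV.

Compute the divergence:
    ∇ · F = ∂F_x/∂x + ∂F_y/∂y + ∂F_z/∂z = 42x + 42y + 42z.

In cylindrical coordinates, x = r cos(θ), y = r sin(θ), z = z, dV = r dr dθ dz, with 0 ≤ r ≤ 5, 0 ≤ θ ≤ 2π, 0 ≤ z ≤ 6.

The integrand, after substitution and multiplying by the volume element, becomes (42sqrt(2)r sin(θ + π/4) + 42z) · r, so

    ∭_V (∇·F) dV = ∫_0^{2π} ∫_0^{5} ∫_0^{6} (42sqrt(2)r sin(θ + π/4) + 42z) · r dz dr dθ.

Inner (z from 0 to 6): 252r (sqrt(2)r sin(θ + π/4) + 3).
Middle (r from 0 to 5): 10500sqrt(2)sin(θ + π/4) + 9450.
Outer (θ from 0 to 2π): 18900π.

Therefore ∯_{∂V} F · n dS = 18900π.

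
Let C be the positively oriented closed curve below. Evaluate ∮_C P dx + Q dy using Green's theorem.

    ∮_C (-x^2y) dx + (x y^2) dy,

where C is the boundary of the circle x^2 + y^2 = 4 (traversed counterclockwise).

Green's theorem converts the closed line integral into a double integral over the enclosed region D:

    ∮_C P dx + Q dy = ∬_D (∂Q/∂x - ∂P/∂y) dA.

Here P = -x^2y, Q = x y^2, so

    ∂Q/∂x = y^2,    ∂P/∂y = -x^2,
    ∂Q/∂x - ∂P/∂y = x^2 + y^2.

D is the region x^2 + y^2 ≤ 4. Evaluating the double integral:

In polar coordinates (x = r cos θ, y = r sin θ, dA = r dr dθ) the integrand becomes r^2, so

    ∬_D (x^2 + y^2) dA = ∫_0^{2π} ∫_0^{2} (r^2) · r dr dθ.

Inner (r from 0 to 2): 4.
Outer (θ from 0 to 2π): 8π.

Therefore ∮_C P dx + Q dy = 8π.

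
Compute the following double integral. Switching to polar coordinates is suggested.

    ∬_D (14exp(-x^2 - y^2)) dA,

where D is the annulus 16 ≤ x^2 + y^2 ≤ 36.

The region D is 4 ≤ r ≤ 6, 0 ≤ θ ≤ 2π in polar coordinates, where x = r cos(θ), y = r sin(θ), and dA = r dr dθ.

Under the substitution, the integrand becomes 14exp(-r^2), so

    ∬_D (14exp(-x^2 - y^2)) dA = ∫_{0}^{2π} ∫_{4}^{6} (14exp(-r^2)) · r dr dθ.

Inner integral (in r): ∫_{4}^{6} (14exp(-r^2)) · r dr = -(7 - 7exp(20))exp(-36).

Outer integral (in θ): ∫_{0}^{2π} (-(7 - 7exp(20))exp(-36)) dθ = -14π (1 - exp(20))exp(-36).

Therefore ∬_D (14exp(-x^2 - y^2)) dA = -14π (1 - exp(20))exp(-36).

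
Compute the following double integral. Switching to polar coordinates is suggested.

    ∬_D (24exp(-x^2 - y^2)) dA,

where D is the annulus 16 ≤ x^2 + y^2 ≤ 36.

The region D is 4 ≤ r ≤ 6, 0 ≤ θ ≤ 2π in polar coordinates, where x = r cos(θ), y = r sin(θ), and dA = r dr dθ.

Under the substitution, the integrand becomes 24exp(-r^2), so

    ∬_D (24exp(-x^2 - y^2)) dA = ∫_{0}^{2π} ∫_{4}^{6} (24exp(-r^2)) · r dr dθ.

Inner integral (in r): ∫_{4}^{6} (24exp(-r^2)) · r dr = -(12 - 12exp(20))exp(-36).

Outer integral (in θ): ∫_{0}^{2π} (-(12 - 12exp(20))exp(-36)) dθ = -24π (1 - exp(20))exp(-36).

Therefore ∬_D (24exp(-x^2 - y^2)) dA = -24π (1 - exp(20))exp(-36).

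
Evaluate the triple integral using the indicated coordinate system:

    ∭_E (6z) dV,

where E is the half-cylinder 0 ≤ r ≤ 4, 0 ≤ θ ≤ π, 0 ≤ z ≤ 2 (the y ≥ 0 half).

In cylindrical coordinates, x = r cos(θ), y = r sin(θ), z = z, and dV = r dr dθ dz.

The integrand becomes 6z, so

    ∭_E (6z) dV = ∫_{0}^{π} ∫_{0}^{4} ∫_{0}^{2} (6z) · r dz dr dθ.

Inner (z): 12r.
Middle (r from 0 to 4): 96.
Outer (θ): 96π.

Therefore the triple integral equals 96π.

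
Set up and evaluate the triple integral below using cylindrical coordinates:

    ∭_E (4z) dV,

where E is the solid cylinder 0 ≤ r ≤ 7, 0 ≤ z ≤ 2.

In cylindrical coordinates, x = r cos(θ), y = r sin(θ), z = z, and dV = r dr dθ dz.

The integrand becomes 4z, so

    ∭_E (4z) dV = ∫_{0}^{2π} ∫_{0}^{7} ∫_{0}^{2} (4z) · r dz dr dθ.

Inner (z): 8r.
Middle (r from 0 to 7): 196.
Outer (θ): 392π.

Therefore the triple integral equals 392π.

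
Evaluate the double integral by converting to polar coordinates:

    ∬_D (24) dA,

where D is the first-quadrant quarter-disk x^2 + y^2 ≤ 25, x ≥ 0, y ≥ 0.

The region D is 0 ≤ r ≤ 5, 0 ≤ θ ≤ π/2 in polar coordinates, where x = r cos(θ), y = r sin(θ), and dA = r dr dθ.

Under the substitution, the integrand becomes 24, so

    ∬_D (24) dA = ∫_{0}^{π/2} ∫_{0}^{5} (24) · r dr dθ.

Inner integral (in r): ∫_{0}^{5} (24) · r dr = 300.

Outer integral (in θ): ∫_{0}^{π/2} (300) dθ = 150π.

Therefore ∬_D (24) dA = 150π.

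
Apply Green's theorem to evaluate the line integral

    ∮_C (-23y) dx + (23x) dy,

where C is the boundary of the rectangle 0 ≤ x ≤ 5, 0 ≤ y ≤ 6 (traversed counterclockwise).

Green's theorem converts the closed line integral into a double integral over the enclosed region D:

    ∮_C P dx + Q dy = ∬_D (∂Q/∂x - ∂P/∂y) dA.

Here P = -23y, Q = 23x, so

    ∂Q/∂x = 23,    ∂P/∂y = -23,
    ∂Q/∂x - ∂P/∂y = 46.

D is the region 0 ≤ x ≤ 5, 0 ≤ y ≤ 6. Evaluating the double integral:

    ∬_D (46) dA = ∫_0^{5} ∫_0^{6} (46) dy dx.

Inner (y from 0 to 6): 276.
Outer (x from 0 to 5): 1380.

Therefore ∮_C P dx + Q dy = 1380.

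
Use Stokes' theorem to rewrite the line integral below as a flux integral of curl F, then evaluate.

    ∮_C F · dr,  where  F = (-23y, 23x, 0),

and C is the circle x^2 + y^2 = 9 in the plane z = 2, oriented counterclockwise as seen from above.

Let S be the flat disk x^2 + y^2 ≤ 9 in the plane z = 2, with upward unit normal n̂ = ẑ. By Stokes' theorem,

    ∮_C F · dr = ∬_S (∇ × F) · n̂ dS = ∬_D (curl F)_z dA,

where D is the disk x^2 + y^2 ≤ 9.

Compute the curl of F = (-23y, 23x, 0):
    (∇ × F)_x = ∂F_z/∂y - ∂F_y/∂z = 0,
    (∇ × F)_y = ∂F_x/∂z - ∂F_z/∂x = 0,
    (∇ × F)_z = ∂F_y/∂x - ∂F_x/∂y = 46.

On z = 2, (curl F)_z = 46.

Convert to polar (x = r cos θ, y = r sin θ, dA = r dr dθ); the integrand becomes 46, so

    ∬_D (curl F)_z dA = ∫_0^{2π} ∫_0^{3} (46) · r dr dθ.

Inner (r from 0 to 3): 207.
Outer (θ from 0 to 2π): 414π.

Therefore ∮_C F · dr = 414π.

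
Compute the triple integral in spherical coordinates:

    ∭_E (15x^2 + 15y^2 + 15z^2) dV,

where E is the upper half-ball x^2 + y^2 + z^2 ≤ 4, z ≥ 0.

In spherical coordinates, x = ρ sin(φ) cos(θ), y = ρ sin(φ) sin(θ), z = ρ cos(φ), and dV = ρ^2 sin(φ) dρ dφ dθ.

The integrand becomes 15ρ^2, so

    ∭_E (15x^2 + 15y^2 + 15z^2) dV = ∫_{0}^{2π} ∫_{0}^{π/2} ∫_{0}^{2} (15ρ^2) · ρ^2 sin(φ) dρ dφ dθ.

Inner (ρ): 96sin(φ).
Middle (φ): 96.
Outer (θ): 192π.

Therefore the triple integral equals 192π.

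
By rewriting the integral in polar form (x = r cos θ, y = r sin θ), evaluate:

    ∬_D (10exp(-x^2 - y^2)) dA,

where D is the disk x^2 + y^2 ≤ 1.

The region D is 0 ≤ r ≤ 1, 0 ≤ θ ≤ 2π in polar coordinates, where x = r cos(θ), y = r sin(θ), and dA = r dr dθ.

Under the substitution, the integrand becomes 10exp(-r^2), so

    ∬_D (10exp(-x^2 - y^2)) dA = ∫_{0}^{2π} ∫_{0}^{1} (10exp(-r^2)) · r dr dθ.

Inner integral (in r): ∫_{0}^{1} (10exp(-r^2)) · r dr = 5 - 5exp(-1).

Outer integral (in θ): ∫_{0}^{2π} (5 - 5exp(-1)) dθ = -10π exp(-1) + 10π.

Therefore ∬_D (10exp(-x^2 - y^2)) dA = -10π exp(-1) + 10π.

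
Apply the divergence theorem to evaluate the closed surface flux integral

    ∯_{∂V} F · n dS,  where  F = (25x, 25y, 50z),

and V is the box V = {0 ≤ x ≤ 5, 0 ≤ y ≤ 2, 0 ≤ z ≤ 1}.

By the divergence theorem,

    ∯_{∂V} F · n dS = ∭_V (∇ · F) dV.

Compute the divergence:
    ∇ · F = ∂F_x/∂x + ∂F_y/∂y + ∂F_z/∂z = 25 + 25 + 50 = 100.

V is a rectangular box, so dV = dx dy dz with 0 ≤ x ≤ 5, 0 ≤ y ≤ 2, 0 ≤ z ≤ 1.

Integrate (100) over V as an iterated integral:

    ∭_V (∇·F) dV = ∫_0^{5} ∫_0^{2} ∫_0^{1} (100) dz dy dx.

Inner (z from 0 to 1): 100.
Middle (y from 0 to 2): 200.
Outer (x from 0 to 5): 1000.

Therefore ∯_{∂V} F · n dS = 1000.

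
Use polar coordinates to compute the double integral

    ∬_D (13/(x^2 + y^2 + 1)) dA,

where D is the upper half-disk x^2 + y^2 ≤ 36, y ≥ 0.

The region D is 0 ≤ r ≤ 6, 0 ≤ θ ≤ π in polar coordinates, where x = r cos(θ), y = r sin(θ), and dA = r dr dθ.

Under the substitution, the integrand becomes 13/(r^2 + 1), so

    ∬_D (13/(x^2 + y^2 + 1)) dA = ∫_{0}^{π} ∫_{0}^{6} (13/(r^2 + 1)) · r dr dθ.

Inner integral (in r): ∫_{0}^{6} (13/(r^2 + 1)) · r dr = 13log(37)/2.

Outer integral (in θ): ∫_{0}^{π} (13log(37)/2) dθ = 13π log(37)/2.

Therefore ∬_D (13/(x^2 + y^2 + 1)) dA = 13π log(37)/2.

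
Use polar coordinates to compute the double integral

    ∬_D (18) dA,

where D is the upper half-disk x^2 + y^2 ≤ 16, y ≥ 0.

The region D is 0 ≤ r ≤ 4, 0 ≤ θ ≤ π in polar coordinates, where x = r cos(θ), y = r sin(θ), and dA = r dr dθ.

Under the substitution, the integrand becomes 18, so

    ∬_D (18) dA = ∫_{0}^{π} ∫_{0}^{4} (18) · r dr dθ.

Inner integral (in r): ∫_{0}^{4} (18) · r dr = 144.

Outer integral (in θ): ∫_{0}^{π} (144) dθ = 144π.

Therefore ∬_D (18) dA = 144π.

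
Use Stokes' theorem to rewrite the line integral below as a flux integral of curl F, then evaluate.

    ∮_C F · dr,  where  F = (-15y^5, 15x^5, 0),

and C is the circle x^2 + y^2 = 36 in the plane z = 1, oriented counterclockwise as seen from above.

Let S be the flat disk x^2 + y^2 ≤ 36 in the plane z = 1, with upward unit normal n̂ = ẑ. By Stokes' theorem,

    ∮_C F · dr = ∬_S (∇ × F) · n̂ dS = ∬_D (curl F)_z dA,

where D is the disk x^2 + y^2 ≤ 36.

Compute the curl of F = (-15y^5, 15x^5, 0):
    (∇ × F)_x = ∂F_z/∂y - ∂F_y/∂z = 0,
    (∇ × F)_y = ∂F_x/∂z - ∂F_z/∂x = 0,
    (∇ × F)_z = ∂F_y/∂x - ∂F_x/∂y = 75x^4 + 75y^4.

On z = 1, (curl F)_z = 75x^4 + 75y^4.

Convert to polar (x = r cos θ, y = r sin θ, dA = r dr dθ); the integrand becomes 75r^4(sin(θ)^4 + cos(θ)^4), so

    ∬_D (curl F)_z dA = ∫_0^{2π} ∫_0^{6} (75r^4(sin(θ)^4 + cos(θ)^4)) · r dr dθ.

Inner (r from 0 to 6): 583200sin(θ)^4 + 583200cos(θ)^4.
Outer (θ from 0 to 2π): 874800π.

Therefore ∮_C F · dr = 874800π.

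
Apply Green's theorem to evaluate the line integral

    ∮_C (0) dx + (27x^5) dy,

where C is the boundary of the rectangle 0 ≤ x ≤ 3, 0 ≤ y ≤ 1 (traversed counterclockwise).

Green's theorem converts the closed line integral into a double integral over the enclosed region D:

    ∮_C P dx + Q dy = ∬_D (∂Q/∂x - ∂P/∂y) dA.

Here P = 0, Q = 27x^5, so

    ∂Q/∂x = 135x^4,    ∂P/∂y = 0,
    ∂Q/∂x - ∂P/∂y = 135x^4.

D is the region 0 ≤ x ≤ 3, 0 ≤ y ≤ 1. Evaluating the double integral:

    ∬_D (135x^4) dA = ∫_0^{3} ∫_0^{1} (135x^4) dy dx.

Inner (y from 0 to 1): 135x^4.
Outer (x from 0 to 3): 6561.

Therefore ∮_C P dx + Q dy = 6561.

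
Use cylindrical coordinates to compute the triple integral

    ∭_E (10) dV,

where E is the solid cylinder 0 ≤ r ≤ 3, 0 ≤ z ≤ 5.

In cylindrical coordinates, x = r cos(θ), y = r sin(θ), z = z, and dV = r dr dθ dz.

The integrand becomes 10, so

    ∭_E (10) dV = ∫_{0}^{2π} ∫_{0}^{3} ∫_{0}^{5} (10) · r dz dr dθ.

Inner (z): 50r.
Middle (r from 0 to 3): 225.
Outer (θ): 450π.

Therefore the triple integral equals 450π.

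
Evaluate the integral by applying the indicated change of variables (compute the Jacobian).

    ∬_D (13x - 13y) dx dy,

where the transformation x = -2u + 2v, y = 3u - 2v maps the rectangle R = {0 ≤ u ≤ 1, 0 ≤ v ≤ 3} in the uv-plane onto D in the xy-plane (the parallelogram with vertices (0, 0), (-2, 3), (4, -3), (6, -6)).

Compute the Jacobian determinant of (x, y) with respect to (u, v):

    ∂(x,y)/∂(u,v) = | -2  2 | = (-2)(-2) - (2)(3) = -2.
                   | 3  -2 |

Its absolute value is |J| = 2 (the area scaling factor).

Substituting x = -2u + 2v, y = 3u - 2v into the integrand,

    13x - 13y → -65u + 52v,

so the integral becomes

    ∬_R (-65u + 52v) · |J| du dv = ∫_0^1 ∫_0^3 (-130u + 104v) dv du.

Inner (v): 468 - 390u.
Outer (u): 273.

Therefore ∬_D (13x - 13y) dx dy = 273.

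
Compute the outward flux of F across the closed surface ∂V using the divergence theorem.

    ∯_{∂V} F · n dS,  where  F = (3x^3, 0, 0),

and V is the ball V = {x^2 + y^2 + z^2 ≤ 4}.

By the divergence theorem,

    ∯_{∂V} F · n dS = ∭_V (∇ · F) dV.

Compute the divergence:
    ∇ · F = ∂F_x/∂x + ∂F_y/∂y + ∂F_z/∂z = 9x^2 + 0 + 0 = 9x^2.

In spherical coordinates, x = ρ sin(φ) cos(θ), y = ρ sin(φ) sin(θ), z = ρ cos(φ), dV = ρ^2 sin(φ) dρ dφ dθ, with 0 ≤ ρ ≤ 2, 0 ≤ φ ≤ π, 0 ≤ θ ≤ 2π.

The integrand, after substitution and multiplying by the volume element, becomes (9ρ^2sin(φ)^2cos(θ)^2) · ρ^2 sin(φ), so

    ∭_V (∇·F) dV = ∫_0^{2π} ∫_0^{π} ∫_0^{2} (9ρ^2sin(φ)^2cos(θ)^2) · ρ^2 sin(φ) dρ dφ dθ.

Inner (ρ from 0 to 2): 288sin(φ)^3cos(θ)^2/5.
Middle (φ from 0 to π): 384cos(θ)^2/5.
Outer (θ from 0 to 2π): 384π/5.

Therefore ∯_{∂V} F · n dS = 384π/5.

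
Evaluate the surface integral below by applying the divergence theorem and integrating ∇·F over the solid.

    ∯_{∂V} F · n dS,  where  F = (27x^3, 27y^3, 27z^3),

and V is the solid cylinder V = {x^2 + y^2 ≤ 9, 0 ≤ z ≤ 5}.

By the divergence theorem,

    ∯_{∂V} F · n dS = ∭_V (∇ · F) dV.

Compute the divergence:
    ∇ · F = ∂F_x/∂x + ∂F_y/∂y + ∂F_z/∂z = 81x^2 + 81y^2 + 81z^2.

In cylindrical coordinates, x = r cos(θ), y = r sin(θ), z = z, dV = r dr dθ dz, with 0 ≤ r ≤ 3, 0 ≤ θ ≤ 2π, 0 ≤ z ≤ 5.

The integrand, after substitution and multiplying by the volume element, becomes (81r^2 + 81z^2) · r, so

    ∭_V (∇·F) dV = ∫_0^{2π} ∫_0^{3} ∫_0^{5} (81r^2 + 81z^2) · r dz dr dθ.

Inner (z from 0 to 5): 405r^3 + 3375r.
Middle (r from 0 to 3): 93555/4.
Outer (θ from 0 to 2π): 93555π/2.

Therefore ∯_{∂V} F · n dS = 93555π/2.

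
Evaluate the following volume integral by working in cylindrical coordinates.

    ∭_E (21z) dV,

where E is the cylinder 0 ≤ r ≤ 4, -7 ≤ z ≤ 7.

In cylindrical coordinates, x = r cos(θ), y = r sin(θ), z = z, and dV = r dr dθ dz.

The integrand becomes 21z, so

    ∭_E (21z) dV = ∫_{0}^{2π} ∫_{0}^{4} ∫_{-7}^{7} (21z) · r dz dr dθ.

Inner (z): 0.
Middle (r from 0 to 4): 0.
Outer (θ): 0.

Therefore the triple integral equals 0.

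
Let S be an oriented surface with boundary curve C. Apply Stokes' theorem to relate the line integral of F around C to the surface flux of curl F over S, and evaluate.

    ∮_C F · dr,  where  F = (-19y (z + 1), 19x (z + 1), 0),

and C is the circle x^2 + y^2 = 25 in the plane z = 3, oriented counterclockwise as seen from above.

Let S be the flat disk x^2 + y^2 ≤ 25 in the plane z = 3, with upward unit normal n̂ = ẑ. By Stokes' theorem,

    ∮_C F · dr = ∬_S (∇ × F) · n̂ dS = ∬_D (curl F)_z dA,

where D is the disk x^2 + y^2 ≤ 25.

Compute the curl of F = (-19y (z + 1), 19x (z + 1), 0):
    (∇ × F)_x = ∂F_z/∂y - ∂F_y/∂z = -19x,
    (∇ × F)_y = ∂F_x/∂z - ∂F_z/∂x = -19y,
    (∇ × F)_z = ∂F_y/∂x - ∂F_x/∂y = 38z + 38.

On z = 3, (curl F)_z = 152.

Convert to polar (x = r cos θ, y = r sin θ, dA = r dr dθ); the integrand becomes 152, so

    ∬_D (curl F)_z dA = ∫_0^{2π} ∫_0^{5} (152) · r dr dθ.

Inner (r from 0 to 5): 1900.
Outer (θ from 0 to 2π): 3800π.

Therefore ∮_C F · dr = 3800π.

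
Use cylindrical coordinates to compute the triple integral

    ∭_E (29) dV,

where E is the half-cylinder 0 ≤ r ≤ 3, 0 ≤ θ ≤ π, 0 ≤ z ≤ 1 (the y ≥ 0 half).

In cylindrical coordinates, x = r cos(θ), y = r sin(θ), z = z, and dV = r dr dθ dz.

The integrand becomes 29, so

    ∭_E (29) dV = ∫_{0}^{π} ∫_{0}^{3} ∫_{0}^{1} (29) · r dz dr dθ.

Inner (z): 29r.
Middle (r from 0 to 3): 261/2.
Outer (θ): 261π/2.

Therefore the triple integral equals 261π/2.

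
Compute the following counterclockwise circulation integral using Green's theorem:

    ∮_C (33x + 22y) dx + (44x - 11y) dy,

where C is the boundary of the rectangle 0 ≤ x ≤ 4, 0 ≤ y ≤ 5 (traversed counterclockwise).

Green's theorem converts the closed line integral into a double integral over the enclosed region D:

    ∮_C P dx + Q dy = ∬_D (∂Q/∂x - ∂P/∂y) dA.

Here P = 33x + 22y, Q = 44x - 11y, so

    ∂Q/∂x = 44,    ∂P/∂y = 22,
    ∂Q/∂x - ∂P/∂y = 22.

D is the region 0 ≤ x ≤ 4, 0 ≤ y ≤ 5. Evaluating the double integral:

    ∬_D (22) dA = ∫_0^{4} ∫_0^{5} (22) dy dx.

Inner (y from 0 to 5): 110.
Outer (x from 0 to 4): 440.

Therefore ∮_C P dx + Q dy = 440.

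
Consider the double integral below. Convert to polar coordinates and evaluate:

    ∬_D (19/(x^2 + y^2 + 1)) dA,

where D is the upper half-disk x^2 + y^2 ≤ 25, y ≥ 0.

The region D is 0 ≤ r ≤ 5, 0 ≤ θ ≤ π in polar coordinates, where x = r cos(θ), y = r sin(θ), and dA = r dr dθ.

Under the substitution, the integrand becomes 19/(r^2 + 1), so

    ∬_D (19/(x^2 + y^2 + 1)) dA = ∫_{0}^{π} ∫_{0}^{5} (19/(r^2 + 1)) · r dr dθ.

Inner integral (in r): ∫_{0}^{5} (19/(r^2 + 1)) · r dr = 19log(26)/2.

Outer integral (in θ): ∫_{0}^{π} (19log(26)/2) dθ = 19π log(26)/2.

Therefore ∬_D (19/(x^2 + y^2 + 1)) dA = 19π log(26)/2.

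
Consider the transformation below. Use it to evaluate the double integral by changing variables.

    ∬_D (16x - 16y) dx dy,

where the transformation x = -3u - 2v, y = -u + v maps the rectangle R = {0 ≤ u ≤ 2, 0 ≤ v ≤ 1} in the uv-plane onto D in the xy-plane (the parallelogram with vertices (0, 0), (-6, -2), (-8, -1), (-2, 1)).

Compute the Jacobian determinant of (x, y) with respect to (u, v):

    ∂(x,y)/∂(u,v) = | -3  -2 | = (-3)(1) - (-2)(-1) = -5.
                   | -1  1 |

Its absolute value is |J| = 5 (the area scaling factor).

Substituting x = -3u - 2v, y = -u + v into the integrand,

    16x - 16y → -32u - 48v,

so the integral becomes

    ∬_R (-32u - 48v) · |J| du dv = ∫_0^2 ∫_0^1 (-160u - 240v) dv du.

Inner (v): -160u - 120.
Outer (u): -560.

Therefore ∬_D (16x - 16y) dx dy = -560.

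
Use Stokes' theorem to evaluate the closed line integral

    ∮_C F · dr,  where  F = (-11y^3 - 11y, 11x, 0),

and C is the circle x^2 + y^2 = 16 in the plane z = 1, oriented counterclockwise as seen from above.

Let S be the flat disk x^2 + y^2 ≤ 16 in the plane z = 1, with upward unit normal n̂ = ẑ. By Stokes' theorem,

    ∮_C F · dr = ∬_S (∇ × F) · n̂ dS = ∬_D (curl F)_z dA,

where D is the disk x^2 + y^2 ≤ 16.

Compute the curl of F = (-11y^3 - 11y, 11x, 0):
    (∇ × F)_x = ∂F_z/∂y - ∂F_y/∂z = 0,
    (∇ × F)_y = ∂F_x/∂z - ∂F_z/∂x = 0,
    (∇ × F)_z = ∂F_y/∂x - ∂F_x/∂y = 33y^2 + 22.

On z = 1, (curl F)_z = 33y^2 + 22.

Convert to polar (x = r cos θ, y = r sin θ, dA = r dr dθ); the integrand becomes 33r^2sin(θ)^2 + 22, so

    ∬_D (curl F)_z dA = ∫_0^{2π} ∫_0^{4} (33r^2sin(θ)^2 + 22) · r dr dθ.

Inner (r from 0 to 4): 2112sin(θ)^2 + 176.
Outer (θ from 0 to 2π): 2464π.

Therefore ∮_C F · dr = 2464π.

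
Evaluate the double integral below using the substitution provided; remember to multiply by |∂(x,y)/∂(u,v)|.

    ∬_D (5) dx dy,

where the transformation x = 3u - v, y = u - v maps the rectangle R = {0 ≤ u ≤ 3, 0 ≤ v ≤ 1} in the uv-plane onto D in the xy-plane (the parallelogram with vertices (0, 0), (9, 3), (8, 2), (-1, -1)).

Compute the Jacobian determinant of (x, y) with respect to (u, v):

    ∂(x,y)/∂(u,v) = | 3  -1 | = (3)(-1) - (-1)(1) = -2.
                   | 1  -1 |

Its absolute value is |J| = 2 (the area scaling factor).

Substituting x = 3u - v, y = u - v into the integrand,

    5 → 5,

so the integral becomes

    ∬_R (5) · |J| du dv = ∫_0^3 ∫_0^1 (10) dv du.

Inner (v): 10.
Outer (u): 30.

Therefore ∬_D (5) dx dy = 30.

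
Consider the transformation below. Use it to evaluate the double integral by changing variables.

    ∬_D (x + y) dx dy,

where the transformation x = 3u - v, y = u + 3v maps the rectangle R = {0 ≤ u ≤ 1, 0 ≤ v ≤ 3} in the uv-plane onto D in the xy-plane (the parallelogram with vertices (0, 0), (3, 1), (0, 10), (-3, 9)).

Compute the Jacobian determinant of (x, y) with respect to (u, v):

    ∂(x,y)/∂(u,v) = | 3  -1 | = (3)(3) - (-1)(1) = 10.
                   | 1  3 |

Its absolute value is |J| = 10 (the area scaling factor).

Substituting x = 3u - v, y = u + 3v into the integrand,

    x + y → 4u + 2v,

so the integral becomes

    ∬_R (4u + 2v) · |J| du dv = ∫_0^1 ∫_0^3 (40u + 20v) dv du.

Inner (v): 120u + 90.
Outer (u): 150.

Therefore ∬_D (x + y) dx dy = 150.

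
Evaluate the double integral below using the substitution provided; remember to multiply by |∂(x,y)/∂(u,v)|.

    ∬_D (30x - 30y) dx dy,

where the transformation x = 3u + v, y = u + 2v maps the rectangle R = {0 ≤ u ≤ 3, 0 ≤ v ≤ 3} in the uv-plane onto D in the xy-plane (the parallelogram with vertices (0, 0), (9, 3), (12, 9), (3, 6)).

Compute the Jacobian determinant of (x, y) with respect to (u, v):

    ∂(x,y)/∂(u,v) = | 3  1 | = (3)(2) - (1)(1) = 5.
                   | 1  2 |

Its absolute value is |J| = 5 (the area scaling factor).

Substituting x = 3u + v, y = u + 2v into the integrand,

    30x - 30y → 60u - 30v,

so the integral becomes

    ∬_R (60u - 30v) · |J| du dv = ∫_0^3 ∫_0^3 (300u - 150v) dv du.

Inner (v): 900u - 675.
Outer (u): 2025.

Therefore ∬_D (30x - 30y) dx dy = 2025.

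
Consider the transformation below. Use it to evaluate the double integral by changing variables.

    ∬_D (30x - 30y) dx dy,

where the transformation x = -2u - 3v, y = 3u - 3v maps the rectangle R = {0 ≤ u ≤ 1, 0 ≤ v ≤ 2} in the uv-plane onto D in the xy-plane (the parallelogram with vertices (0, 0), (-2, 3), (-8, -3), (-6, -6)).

Compute the Jacobian determinant of (x, y) with respect to (u, v):

    ∂(x,y)/∂(u,v) = | -2  -3 | = (-2)(-3) - (-3)(3) = 15.
                   | 3  -3 |

Its absolute value is |J| = 15 (the area scaling factor).

Substituting x = -2u - 3v, y = 3u - 3v into the integrand,

    30x - 30y → -150u,

so the integral becomes

    ∬_R (-150u) · |J| du dv = ∫_0^1 ∫_0^2 (-2250u) dv du.

Inner (v): -4500u.
Outer (u): -2250.

Therefore ∬_D (30x - 30y) dx dy = -2250.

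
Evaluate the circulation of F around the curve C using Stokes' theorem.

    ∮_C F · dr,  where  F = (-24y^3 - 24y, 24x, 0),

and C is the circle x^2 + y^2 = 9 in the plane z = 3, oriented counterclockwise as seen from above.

Let S be the flat disk x^2 + y^2 ≤ 9 in the plane z = 3, with upward unit normal n̂ = ẑ. By Stokes' theorem,

    ∮_C F · dr = ∬_S (∇ × F) · n̂ dS = ∬_D (curl F)_z dA,

where D is the disk x^2 + y^2 ≤ 9.

Compute the curl of F = (-24y^3 - 24y, 24x, 0):
    (∇ × F)_x = ∂F_z/∂y - ∂F_y/∂z = 0,
    (∇ × F)_y = ∂F_x/∂z - ∂F_z/∂x = 0,
    (∇ × F)_z = ∂F_y/∂x - ∂F_x/∂y = 72y^2 + 48.

On z = 3, (curl F)_z = 72y^2 + 48.

Convert to polar (x = r cos θ, y = r sin θ, dA = r dr dθ); the integrand becomes 72r^2sin(θ)^2 + 48, so

    ∬_D (curl F)_z dA = ∫_0^{2π} ∫_0^{3} (72r^2sin(θ)^2 + 48) · r dr dθ.

Inner (r from 0 to 3): 1458sin(θ)^2 + 216.
Outer (θ from 0 to 2π): 1890π.

Therefore ∮_C F · dr = 1890π.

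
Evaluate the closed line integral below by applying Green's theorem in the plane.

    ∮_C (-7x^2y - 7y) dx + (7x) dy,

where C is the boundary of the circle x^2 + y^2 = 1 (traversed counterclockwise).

Green's theorem converts the closed line integral into a double integral over the enclosed region D:

    ∮_C P dx + Q dy = ∬_D (∂Q/∂x - ∂P/∂y) dA.

Here P = -7x^2y - 7y, Q = 7x, so

    ∂Q/∂x = 7,    ∂P/∂y = -7x^2 - 7,
    ∂Q/∂x - ∂P/∂y = 7x^2 + 14.

D is the region x^2 + y^2 ≤ 1. Evaluating the double integral:

In polar coordinates (x = r cos θ, y = r sin θ, dA = r dr dθ) the integrand becomes 7r^2cos(θ)^2 + 14, so

    ∬_D (7x^2 + 14) dA = ∫_0^{2π} ∫_0^{1} (7r^2cos(θ)^2 + 14) · r dr dθ.

Inner (r from 0 to 1): 7cos(θ)^2/4 + 7.
Outer (θ from 0 to 2π): 63π/4.

Therefore ∮_C P dx + Q dy = 63π/4.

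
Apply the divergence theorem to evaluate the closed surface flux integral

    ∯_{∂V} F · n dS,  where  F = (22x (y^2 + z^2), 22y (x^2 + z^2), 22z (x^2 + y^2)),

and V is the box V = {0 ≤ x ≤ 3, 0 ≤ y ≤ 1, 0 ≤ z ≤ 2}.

By the divergence theorem,

    ∯_{∂V} F · n dS = ∭_V (∇ · F) dV.

Compute the divergence:
    ∇ · F = ∂F_x/∂x + ∂F_y/∂y + ∂F_z/∂z = 22y^2 + 22z^2 + 22x^2 + 22z^2 + 22x^2 + 22y^2 = 44x^2 + 44y^2 + 44z^2.

V is a rectangular box, so dV = dx dy dz with 0 ≤ x ≤ 3, 0 ≤ y ≤ 1, 0 ≤ z ≤ 2.

Integrate (44x^2 + 44y^2 + 44z^2) over V as an iterated integral:

    ∭_V (∇·F) dV = ∫_0^{3} ∫_0^{1} ∫_0^{2} (44x^2 + 44y^2 + 44z^2) dz dy dx.

Inner (z from 0 to 2): 88x^2 + 88y^2 + 352/3.
Middle (y from 0 to 1): 88x^2 + 440/3.
Outer (x from 0 to 3): 1232.

Therefore ∯_{∂V} F · n dS = 1232.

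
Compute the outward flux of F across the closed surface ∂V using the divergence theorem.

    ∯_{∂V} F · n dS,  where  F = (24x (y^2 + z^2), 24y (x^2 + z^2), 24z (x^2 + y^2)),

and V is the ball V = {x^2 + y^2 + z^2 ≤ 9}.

By the divergence theorem,

    ∯_{∂V} F · n dS = ∭_V (∇ · F) dV.

Compute the divergence:
    ∇ · F = ∂F_x/∂x + ∂F_y/∂y + ∂F_z/∂z = 24y^2 + 24z^2 + 24x^2 + 24z^2 + 24x^2 + 24y^2 = 48x^2 + 48y^2 + 48z^2.

In spherical coordinates, x = ρ sin(φ) cos(θ), y = ρ sin(φ) sin(θ), z = ρ cos(φ), dV = ρ^2 sin(φ) dρ dφ dθ, with 0 ≤ ρ ≤ 3, 0 ≤ φ ≤ π, 0 ≤ θ ≤ 2π.

The integrand, after substitution and multiplying by the volume element, becomes (48ρ^2) · ρ^2 sin(φ), so

    ∭_V (∇·F) dV = ∫_0^{2π} ∫_0^{π} ∫_0^{3} (48ρ^2) · ρ^2 sin(φ) dρ dφ dθ.

Inner (ρ from 0 to 3): 11664sin(φ)/5.
Middle (φ from 0 to π): 23328/5.
Outer (θ from 0 to 2π): 46656π/5.

Therefore ∯_{∂V} F · n dS = 46656π/5.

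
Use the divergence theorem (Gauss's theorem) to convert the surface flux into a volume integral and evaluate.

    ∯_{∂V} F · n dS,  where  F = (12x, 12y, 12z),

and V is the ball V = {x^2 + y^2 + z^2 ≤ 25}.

By the divergence theorem,

    ∯_{∂V} F · n dS = ∭_V (∇ · F) dV.

Compute the divergence:
    ∇ · F = ∂F_x/∂x + ∂F_y/∂y + ∂F_z/∂z = 12 + 12 + 12 = 36.

In spherical coordinates, x = ρ sin(φ) cos(θ), y = ρ sin(φ) sin(θ), z = ρ cos(φ), dV = ρ^2 sin(φ) dρ dφ dθ, with 0 ≤ ρ ≤ 5, 0 ≤ φ ≤ π, 0 ≤ θ ≤ 2π.

The integrand, after substitution and multiplying by the volume element, becomes (36) · ρ^2 sin(φ), so

    ∭_V (∇·F) dV = ∫_0^{2π} ∫_0^{π} ∫_0^{5} (36) · ρ^2 sin(φ) dρ dφ dθ.

Inner (ρ from 0 to 5): 1500sin(φ).
Middle (φ from 0 to π): 3000.
Outer (θ from 0 to 2π): 6000π.

Therefore ∯_{∂V} F · n dS = 6000π.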